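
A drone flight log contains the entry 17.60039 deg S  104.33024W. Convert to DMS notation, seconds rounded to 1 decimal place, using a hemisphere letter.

17°36′1.4″ S, 104°19′48.9″ W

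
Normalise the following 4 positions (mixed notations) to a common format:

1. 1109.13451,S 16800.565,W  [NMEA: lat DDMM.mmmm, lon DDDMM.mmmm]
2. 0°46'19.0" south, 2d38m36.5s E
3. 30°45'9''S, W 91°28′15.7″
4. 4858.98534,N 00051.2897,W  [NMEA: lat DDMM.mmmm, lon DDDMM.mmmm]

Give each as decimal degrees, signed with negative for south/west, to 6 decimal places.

Point 1:
  Lat: split at 2 digits → 11° and 9.13451′; 11 + 9.13451/60 = 11.1522418
  S → negative
  Longitude: degrees = first 3 digits = 168, minutes = 0.565; 168 + 0.565/60 = 168.0094167
  W → negative
Point 2:
  Latitude: 0° + 46/60 + 19/3600 = 0 + 0.766667 + 0.005278 = 0.7719444
  S → negative
  Longitude: 38′ + 36.5″ = 38.60833′; 2 + 38.60833/60 = 2.6434722
  E → positive
Point 3:
  Latitude: 30° + 45/60 + 9/3600 = 30 + 0.750000 + 0.002500 = 30.7525000
  hemisphere S, so the sign is −
  Lon: 28′ + 15.7″ = 28.26167′; 91 + 28.26167/60 = 91.4710278
  hemisphere W, so the sign is −
Point 4:
  Latitude: split at 2 digits → 48° and 58.98534′; 48 + 58.98534/60 = 48.9830890
  N ⇒ keep positive
  Longitude: degrees = first 3 digits = 0, minutes = 51.2897; 0 + 51.2897/60 = 0.8548283
  hemisphere W, so the sign is −

1. -11.152242, -168.009417
2. -0.771944, 2.643472
3. -30.752500, -91.471028
4. 48.983089, -0.854828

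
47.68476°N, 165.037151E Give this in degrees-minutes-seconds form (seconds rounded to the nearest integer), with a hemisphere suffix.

Lat: 0.684760 × 60 = 41.08560′ → 41′, remainder × 60 = 5.14″
Longitude: 0.037151° → 2.22906′; 0.22906 × 60 = 13.74″

47°41′5″ N, 165°02′14″ E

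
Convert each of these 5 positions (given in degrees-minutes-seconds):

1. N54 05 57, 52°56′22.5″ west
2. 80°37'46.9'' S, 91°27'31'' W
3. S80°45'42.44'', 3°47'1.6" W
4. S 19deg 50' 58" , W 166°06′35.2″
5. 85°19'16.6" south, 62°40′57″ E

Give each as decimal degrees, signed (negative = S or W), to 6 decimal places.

Point 1:
  Latitude: 54 + 5/60 + 57/3600 = 54.0991667
  N ⇒ keep positive
  Longitude: 52 + 56/60 + 22.5/3600 = 52.9395833
  W → negative
Point 2:
  Lat: 80° + 37/60 + 46.9/3600 = 80 + 0.616667 + 0.013028 = 80.6296944
  S → negative
  Longitude: 27′ + 31″ = 27.51667′; 91 + 27.51667/60 = 91.4586111
  hemisphere W, so the sign is −
Point 3:
  φ: 45′ + 42.44″ = 45.70733′; 80 + 45.70733/60 = 80.7617889
  S ⇒ negate
  Longitude: 47′ + 1.6″ = 47.02667′; 3 + 47.02667/60 = 3.7837778
  hemisphere W, so the sign is −
Point 4:
  Lat: 19° + 50/60 + 58/3600 = 19 + 0.833333 + 0.016111 = 19.8494444
  S → negative
  Lon: 166° + 6/60 + 35.2/3600 = 166 + 0.100000 + 0.009778 = 166.1097778
  W → negative
Point 5:
  Lat: 19′ + 16.6″ = 19.27667′; 85 + 19.27667/60 = 85.3212778
  S → negative
  λ: 62° + 40/60 + 57/3600 = 62 + 0.666667 + 0.015833 = 62.6825000
  E ⇒ keep positive

1. 54.099167, -52.939583
2. -80.629694, -91.458611
3. -80.761789, -3.783778
4. -19.849444, -166.109778
5. -85.321278, 62.682500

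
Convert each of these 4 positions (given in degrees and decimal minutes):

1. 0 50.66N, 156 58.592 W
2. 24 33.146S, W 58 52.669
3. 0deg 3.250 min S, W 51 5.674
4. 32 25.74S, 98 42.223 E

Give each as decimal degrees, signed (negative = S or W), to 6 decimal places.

1. 0.844333, -156.976533
2. -24.552433, -58.877817
3. -0.054167, -51.094567
4. -32.429000, 98.703717

Point 1:
  φ: 50.66′ = 0.844333°; total 0.8443333
  N → positive
  λ: 156 + 58.592/60 = 156.9765333
  W ⇒ negate
Point 2:
  Latitude: 24 + 33.146/60 = 24.5524333
  hemisphere S, so the sign is −
  Lon: 58 + 52.669/60 = 58.8778167
  hemisphere W, so the sign is −
Point 3:
  φ: 0 + 3.25/60 = 0.0541667
  hemisphere S, so the sign is −
  Longitude: 51 + 5.674/60 = 51.0945667
  W → negative
Point 4:
  Lat: 32 + 25.74/60 = 32.4290000
  hemisphere S, so the sign is −
  Longitude: 42.223′ = 0.703717°; total 98.7037167
  E ⇒ keep positive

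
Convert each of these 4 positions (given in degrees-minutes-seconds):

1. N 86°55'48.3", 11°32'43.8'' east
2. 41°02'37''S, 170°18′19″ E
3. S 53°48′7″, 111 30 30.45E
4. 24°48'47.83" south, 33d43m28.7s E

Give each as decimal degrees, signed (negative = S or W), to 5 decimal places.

Point 1:
  Lat: 86° + 55/60 + 48.3/3600 = 86 + 0.916667 + 0.013417 = 86.930083
  N → positive
  Longitude: 32′ + 43.8″ = 32.73000′; 11 + 32.73000/60 = 11.545500
  E ⇒ keep positive
Point 2:
  φ: 41° + 2/60 + 37/3600 = 41 + 0.033333 + 0.010278 = 41.043611
  hemisphere S, so the sign is −
  Longitude: 170 + 18/60 + 19/3600 = 170.305278
  E → positive
Point 3:
  Latitude: 53° + 48/60 + 7/3600 = 53 + 0.800000 + 0.001944 = 53.801944
  S ⇒ negate
  Longitude: 111° + 30/60 + 30.45/3600 = 111 + 0.500000 + 0.008458 = 111.508458
  E → positive
Point 4:
  Latitude: 48′ + 47.83″ = 48.79717′; 24 + 48.79717/60 = 24.813286
  S ⇒ negate
  λ: 33 + 43/60 + 28.7/3600 = 33.724639
  E → positive

1. 86.93008, 11.54550
2. -41.04361, 170.30528
3. -53.80194, 111.50846
4. -24.81329, 33.72464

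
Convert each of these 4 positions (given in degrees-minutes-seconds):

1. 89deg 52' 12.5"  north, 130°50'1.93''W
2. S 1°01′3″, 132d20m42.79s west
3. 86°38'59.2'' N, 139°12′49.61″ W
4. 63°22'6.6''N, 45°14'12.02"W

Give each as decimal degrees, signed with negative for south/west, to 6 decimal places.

Point 1:
  Lat: 89° + 52/60 + 12.5/3600 = 89 + 0.866667 + 0.003472 = 89.8701389
  N → positive
  λ: 130 + 50/60 + 1.93/3600 = 130.8338694
  W → negative
Point 2:
  Lat: 1° + 1/60 + 3/3600 = 1 + 0.016667 + 0.000833 = 1.0175000
  S → negative
  Longitude: 132° + 20/60 + 42.79/3600 = 132 + 0.333333 + 0.011886 = 132.3452194
  hemisphere W, so the sign is −
Point 3:
  Latitude: 86° + 38/60 + 59.2/3600 = 86 + 0.633333 + 0.016444 = 86.6497778
  N → positive
  Longitude: 139° + 12/60 + 49.61/3600 = 139 + 0.200000 + 0.013781 = 139.2137806
  W ⇒ negate
Point 4:
  φ: 63° + 22/60 + 6.6/3600 = 63 + 0.366667 + 0.001833 = 63.3685000
  N ⇒ keep positive
  Lon: 45° + 14/60 + 12.02/3600 = 45 + 0.233333 + 0.003339 = 45.2366722
  W → negative

1. 89.870139, -130.833869
2. -1.017500, -132.345219
3. 86.649778, -139.213781
4. 63.368500, -45.236672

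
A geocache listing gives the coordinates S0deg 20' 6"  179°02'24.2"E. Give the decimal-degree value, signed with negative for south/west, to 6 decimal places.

-0.335000, 179.040056

Lat: 0° + 20/60 + 6/3600 = 0 + 0.333333 + 0.001667 = 0.3350000
hemisphere S, so the sign is −
Longitude: 179° + 2/60 + 24.2/3600 = 179 + 0.033333 + 0.006722 = 179.0400556
E ⇒ keep positive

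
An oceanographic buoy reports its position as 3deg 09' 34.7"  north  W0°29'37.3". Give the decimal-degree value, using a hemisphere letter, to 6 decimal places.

Latitude: 3 + 9/60 + 34.7/3600 = 3.1596389
Longitude: 29′ + 37.3″ = 29.62167′; 0 + 29.62167/60 = 0.4936944

3.159639° N, 0.493694° W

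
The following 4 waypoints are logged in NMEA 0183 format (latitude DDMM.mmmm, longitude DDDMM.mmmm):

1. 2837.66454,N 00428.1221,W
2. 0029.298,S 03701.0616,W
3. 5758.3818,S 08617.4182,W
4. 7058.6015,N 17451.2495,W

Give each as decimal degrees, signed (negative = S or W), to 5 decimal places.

Point 1:
  Lat: degrees = first 2 digits = 28, minutes = 37.66454; 28 + 37.66454/60 = 28.627742
  N ⇒ keep positive
  λ: split at 3 digits → 004° and 28.1221′; 4 + 28.1221/60 = 4.468702
  W → negative
Point 2:
  φ: degrees = first 2 digits = 0, minutes = 29.298; 0 + 29.298/60 = 0.488300
  S → negative
  Lon: split at 3 digits → 037° and 1.0616′; 37 + 1.0616/60 = 37.017693
  W ⇒ negate
Point 3:
  Latitude: degrees = first 2 digits = 57, minutes = 58.3818; 57 + 58.3818/60 = 57.973030
  hemisphere S, so the sign is −
  λ: degrees = first 3 digits = 86, minutes = 17.4182; 86 + 17.4182/60 = 86.290303
  W ⇒ negate
Point 4:
  Latitude: split at 2 digits → 70° and 58.6015′; 70 + 58.6015/60 = 70.976692
  N ⇒ keep positive
  λ: split at 3 digits → 174° and 51.2495′; 174 + 51.2495/60 = 174.854158
  hemisphere W, so the sign is −

1. 28.62774, -4.46870
2. -0.48830, -37.01769
3. -57.97303, -86.29030
4. 70.97669, -174.85416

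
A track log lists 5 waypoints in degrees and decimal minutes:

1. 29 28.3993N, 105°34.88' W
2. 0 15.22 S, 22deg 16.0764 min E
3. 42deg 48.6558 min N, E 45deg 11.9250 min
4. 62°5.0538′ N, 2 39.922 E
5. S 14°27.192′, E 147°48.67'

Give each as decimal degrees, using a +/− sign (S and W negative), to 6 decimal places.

1. 29.473322, -105.581333
2. -0.253667, 22.267940
3. 42.810930, 45.198750
4. 62.084230, 2.665367
5. -14.453200, 147.811167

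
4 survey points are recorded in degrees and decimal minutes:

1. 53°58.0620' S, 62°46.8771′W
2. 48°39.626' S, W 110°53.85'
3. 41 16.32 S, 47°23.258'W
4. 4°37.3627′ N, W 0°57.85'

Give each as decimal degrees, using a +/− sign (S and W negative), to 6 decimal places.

1. -53.967700, -62.781285
2. -48.660433, -110.897500
3. -41.272000, -47.387633
4. 4.622712, -0.964167

Point 1:
  φ: 58.062′ = 0.967700°; total 53.9677000
  S → negative
  Longitude: 62 + 46.8771/60 = 62.7812850
  W ⇒ negate
Point 2:
  φ: 39.626′ = 0.660433°; total 48.6604333
  S ⇒ negate
  Lon: 110 + 53.85/60 = 110.8975000
  hemisphere W, so the sign is −
Point 3:
  Lat: 41 + 16.32/60 = 41.2720000
  S ⇒ negate
  Lon: 47 + 23.258/60 = 47.3876333
  W ⇒ negate
Point 4:
  Latitude: 37.3627′ = 0.622712°; total 4.6227117
  N → positive
  Longitude: 0 + 57.85/60 = 0.9641667
  W ⇒ negate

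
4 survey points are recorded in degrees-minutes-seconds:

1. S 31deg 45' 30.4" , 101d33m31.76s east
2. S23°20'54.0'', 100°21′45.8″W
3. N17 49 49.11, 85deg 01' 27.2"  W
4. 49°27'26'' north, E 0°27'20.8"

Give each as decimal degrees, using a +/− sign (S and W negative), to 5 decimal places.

Point 1:
  Latitude: 45′ + 30.4″ = 45.50667′; 31 + 45.50667/60 = 31.758444
  S → negative
  Longitude: 33′ + 31.76″ = 33.52933′; 101 + 33.52933/60 = 101.558822
  E → positive
Point 2:
  Lat: 20′ + 54″ = 20.90000′; 23 + 20.90000/60 = 23.348333
  hemisphere S, so the sign is −
  λ: 21′ + 45.8″ = 21.76333′; 100 + 21.76333/60 = 100.362722
  W → negative
Point 3:
  Lat: 49′ + 49.11″ = 49.81850′; 17 + 49.81850/60 = 17.830308
  N → positive
  Longitude: 1′ + 27.2″ = 1.45333′; 85 + 1.45333/60 = 85.024222
  W ⇒ negate
Point 4:
  Latitude: 27′ + 26″ = 27.43333′; 49 + 27.43333/60 = 49.457222
  N ⇒ keep positive
  Longitude: 0° + 27/60 + 20.8/3600 = 0 + 0.450000 + 0.005778 = 0.455778
  E ⇒ keep positive

1. -31.75844, 101.55882
2. -23.34833, -100.36272
3. 17.83031, -85.02422
4. 49.45722, 0.45578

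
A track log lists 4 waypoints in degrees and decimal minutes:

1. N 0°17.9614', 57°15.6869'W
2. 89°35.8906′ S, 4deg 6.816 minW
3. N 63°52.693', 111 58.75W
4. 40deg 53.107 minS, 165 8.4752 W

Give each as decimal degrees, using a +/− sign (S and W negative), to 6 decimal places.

1. 0.299357, -57.261448
2. -89.598177, -4.113600
3. 63.878217, -111.979167
4. -40.885117, -165.141253

Point 1:
  φ: 0 + 17.9614/60 = 0.2993567
  N ⇒ keep positive
  Lon: 57 + 15.6869/60 = 57.2614483
  W → negative
Point 2:
  Lat: 35.8906′ = 0.598177°; total 89.5981767
  hemisphere S, so the sign is −
  λ: 6.816′ = 0.113600°; total 4.1136000
  W ⇒ negate
Point 3:
  Latitude: 63 + 52.693/60 = 63.8782167
  N ⇒ keep positive
  Longitude: 111 + 58.75/60 = 111.9791667
  hemisphere W, so the sign is −
Point 4:
  Lat: 53.107′ = 0.885117°; total 40.8851167
  S ⇒ negate
  Longitude: 8.4752′ = 0.141253°; total 165.1412533
  W ⇒ negate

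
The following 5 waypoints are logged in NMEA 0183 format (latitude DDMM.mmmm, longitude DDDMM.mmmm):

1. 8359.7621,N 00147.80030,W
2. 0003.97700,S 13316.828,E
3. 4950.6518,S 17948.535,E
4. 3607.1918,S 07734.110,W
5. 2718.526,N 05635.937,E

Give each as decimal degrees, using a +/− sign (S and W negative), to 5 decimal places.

1. 83.99604, -1.79667
2. -0.06628, 133.28047
3. -49.84420, 179.80892
4. -36.11986, -77.56850
5. 27.30877, 56.59895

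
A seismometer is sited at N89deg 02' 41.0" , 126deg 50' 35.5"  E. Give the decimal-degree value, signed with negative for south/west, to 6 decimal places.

φ: 89 + 2/60 + 41/3600 = 89.0447222
N → positive
λ: 126 + 50/60 + 35.5/3600 = 126.8431944
E → positive

89.044722, 126.843194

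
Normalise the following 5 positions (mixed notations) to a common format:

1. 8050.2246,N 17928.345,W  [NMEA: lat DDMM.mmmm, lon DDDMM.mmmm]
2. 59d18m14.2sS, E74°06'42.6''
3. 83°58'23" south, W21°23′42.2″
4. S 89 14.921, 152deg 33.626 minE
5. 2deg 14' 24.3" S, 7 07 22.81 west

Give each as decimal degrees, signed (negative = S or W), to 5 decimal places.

Point 1:
  φ: split at 2 digits → 80° and 50.2246′; 80 + 50.2246/60 = 80.837077
  N → positive
  λ: split at 3 digits → 179° and 28.345′; 179 + 28.345/60 = 179.472417
  hemisphere W, so the sign is −
Point 2:
  Latitude: 18′ + 14.2″ = 18.23667′; 59 + 18.23667/60 = 59.303944
  hemisphere S, so the sign is −
  λ: 6′ + 42.6″ = 6.71000′; 74 + 6.71000/60 = 74.111833
  E ⇒ keep positive
Point 3:
  Latitude: 83 + 58/60 + 23/3600 = 83.973056
  S → negative
  Lon: 21 + 23/60 + 42.2/3600 = 21.395056
  hemisphere W, so the sign is −
Point 4:
  φ: 14.921′ = 0.248683°; total 89.248683
  S ⇒ negate
  Longitude: 33.626′ = 0.560433°; total 152.560433
  E ⇒ keep positive
Point 5:
  φ: 2° + 14/60 + 24.3/3600 = 2 + 0.233333 + 0.006750 = 2.240083
  S ⇒ negate
  Longitude: 7 + 7/60 + 22.81/3600 = 7.123003
  hemisphere W, so the sign is −

1. 80.83708, -179.47242
2. -59.30394, 74.11183
3. -83.97306, -21.39506
4. -89.24868, 152.56043
5. -2.24008, -7.12300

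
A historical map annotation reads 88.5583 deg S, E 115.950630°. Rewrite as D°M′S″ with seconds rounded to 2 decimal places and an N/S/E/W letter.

88°33′29.88″ S, 115°57′2.27″ E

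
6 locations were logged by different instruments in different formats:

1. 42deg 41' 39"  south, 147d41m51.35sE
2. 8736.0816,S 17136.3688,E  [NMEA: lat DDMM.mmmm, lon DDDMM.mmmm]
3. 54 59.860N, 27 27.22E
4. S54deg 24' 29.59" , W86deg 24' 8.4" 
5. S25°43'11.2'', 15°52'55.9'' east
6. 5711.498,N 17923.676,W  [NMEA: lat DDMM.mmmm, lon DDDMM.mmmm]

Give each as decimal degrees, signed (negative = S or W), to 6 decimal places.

1. -42.694167, 147.697597
2. -87.601360, 171.606147
3. 54.997667, 27.453667
4. -54.408219, -86.402333
5. -25.719778, 15.882194
6. 57.191633, -179.394600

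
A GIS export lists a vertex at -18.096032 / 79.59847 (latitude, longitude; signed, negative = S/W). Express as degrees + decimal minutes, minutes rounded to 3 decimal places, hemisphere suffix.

Latitude is negative → S; |value| = 18.096032
φ: minutes = (18.096032 − 18) × 60 = 5.76192
λ: fractional part 0.598470 → 35.90820 minutes

18° 5.762′ S, 79° 35.908′ E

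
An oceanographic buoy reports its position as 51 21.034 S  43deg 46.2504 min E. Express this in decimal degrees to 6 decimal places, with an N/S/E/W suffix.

Latitude: 21.034′ = 0.350567°; total 51.3505667
Lon: 43 + 46.2504/60 = 43.7708400

51.350567° S, 43.770840° E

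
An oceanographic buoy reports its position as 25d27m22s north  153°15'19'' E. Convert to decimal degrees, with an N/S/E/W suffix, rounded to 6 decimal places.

25.456111° N, 153.255278° E

φ: 25 + 27/60 + 22/3600 = 25.4561111
Longitude: 153 + 15/60 + 19/3600 = 153.2552778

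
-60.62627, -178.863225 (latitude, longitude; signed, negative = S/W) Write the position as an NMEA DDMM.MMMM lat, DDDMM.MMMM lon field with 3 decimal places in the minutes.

6037.576,S / 17851.794,W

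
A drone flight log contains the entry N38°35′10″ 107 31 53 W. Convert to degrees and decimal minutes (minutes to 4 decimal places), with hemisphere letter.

38° 35.1667′ N, 107° 31.8833′ W

φ: 35 + 10/60 = 35.166667′
λ: 31 + 53/60 = 31.883333′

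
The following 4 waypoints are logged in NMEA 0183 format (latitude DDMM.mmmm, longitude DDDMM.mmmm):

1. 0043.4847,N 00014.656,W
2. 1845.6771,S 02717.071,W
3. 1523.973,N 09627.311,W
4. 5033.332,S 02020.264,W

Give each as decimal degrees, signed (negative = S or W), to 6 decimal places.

Point 1:
  Latitude: degrees = first 2 digits = 0, minutes = 43.4847; 0 + 43.4847/60 = 0.7247450
  N → positive
  Lon: split at 3 digits → 000° and 14.656′; 0 + 14.656/60 = 0.2442667
  W ⇒ negate
Point 2:
  Lat: split at 2 digits → 18° and 45.6771′; 18 + 45.6771/60 = 18.7612850
  S → negative
  λ: split at 3 digits → 027° and 17.071′; 27 + 17.071/60 = 27.2845167
  W ⇒ negate
Point 3:
  Latitude: split at 2 digits → 15° and 23.973′; 15 + 23.973/60 = 15.3995500
  N → positive
  Longitude: degrees = first 3 digits = 96, minutes = 27.311; 96 + 27.311/60 = 96.4551833
  hemisphere W, so the sign is −
Point 4:
  Lat: degrees = first 2 digits = 50, minutes = 33.332; 50 + 33.332/60 = 50.5555333
  S → negative
  Longitude: split at 3 digits → 020° and 20.264′; 20 + 20.264/60 = 20.3377333
  W ⇒ negate

1. 0.724745, -0.244267
2. -18.761285, -27.284517
3. 15.399550, -96.455183
4. -50.555533, -20.337733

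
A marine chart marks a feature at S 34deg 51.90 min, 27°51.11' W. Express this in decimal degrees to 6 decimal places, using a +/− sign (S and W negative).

-34.865000, -27.851833

φ: 51.9′ = 0.865000°; total 34.8650000
S → negative
Lon: 27 + 51.11/60 = 27.8518333
W → negative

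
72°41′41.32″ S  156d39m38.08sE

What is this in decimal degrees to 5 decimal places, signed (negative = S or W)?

-72.69481, 156.66058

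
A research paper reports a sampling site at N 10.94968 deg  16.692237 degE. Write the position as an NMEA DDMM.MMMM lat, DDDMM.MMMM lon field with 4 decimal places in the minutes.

Lat: fractional part 0.949680 → 56.980800 minutes
Longitude: 16° + 0.692237 × 60 = 16° 41.534220′

1056.9808,N / 01641.5342,E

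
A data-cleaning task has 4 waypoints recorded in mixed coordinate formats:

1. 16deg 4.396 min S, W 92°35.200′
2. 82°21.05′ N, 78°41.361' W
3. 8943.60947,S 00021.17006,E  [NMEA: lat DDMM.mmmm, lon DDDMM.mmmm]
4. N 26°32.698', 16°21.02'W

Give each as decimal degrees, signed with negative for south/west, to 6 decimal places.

Point 1:
  φ: 16 + 4.396/60 = 16.0732667
  hemisphere S, so the sign is −
  Longitude: 92 + 35.2/60 = 92.5866667
  W ⇒ negate
Point 2:
  Lat: 21.05′ = 0.350833°; total 82.3508333
  N → positive
  Longitude: 78 + 41.361/60 = 78.6893500
  hemisphere W, so the sign is −
Point 3:
  φ: degrees = first 2 digits = 89, minutes = 43.60947; 89 + 43.60947/60 = 89.7268245
  S → negative
  Longitude: split at 3 digits → 000° and 21.17006′; 0 + 21.17006/60 = 0.3528343
  E → positive
Point 4:
  Latitude: 32.698′ = 0.544967°; total 26.5449667
  N ⇒ keep positive
  Lon: 21.02′ = 0.350333°; total 16.3503333
  hemisphere W, so the sign is −

1. -16.073267, -92.586667
2. 82.350833, -78.689350
3. -89.726825, 0.352834
4. 26.544967, -16.350333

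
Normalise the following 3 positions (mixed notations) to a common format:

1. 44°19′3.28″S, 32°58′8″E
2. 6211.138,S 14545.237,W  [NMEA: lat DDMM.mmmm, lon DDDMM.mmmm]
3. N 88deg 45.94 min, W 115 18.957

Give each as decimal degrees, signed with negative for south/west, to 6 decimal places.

Point 1:
  φ: 19′ + 3.28″ = 19.05467′; 44 + 19.05467/60 = 44.3175778
  hemisphere S, so the sign is −
  λ: 58′ + 8″ = 58.13333′; 32 + 58.13333/60 = 32.9688889
  E → positive
Point 2:
  φ: split at 2 digits → 62° and 11.138′; 62 + 11.138/60 = 62.1856333
  S ⇒ negate
  Lon: degrees = first 3 digits = 145, minutes = 45.237; 145 + 45.237/60 = 145.7539500
  hemisphere W, so the sign is −
Point 3:
  Lat: 88 + 45.94/60 = 88.7656667
  N ⇒ keep positive
  Longitude: 18.957′ = 0.315950°; total 115.3159500
  W ⇒ negate

1. -44.317578, 32.968889
2. -62.185633, -145.753950
3. 88.765667, -115.315950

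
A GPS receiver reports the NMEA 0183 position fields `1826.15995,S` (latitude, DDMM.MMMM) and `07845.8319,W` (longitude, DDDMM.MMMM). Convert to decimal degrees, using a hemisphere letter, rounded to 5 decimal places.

18.43600° S, 78.76387° W

φ: split at 2 digits → 18° and 26.15995′; 18 + 26.15995/60 = 18.435999
Lon: split at 3 digits → 078° and 45.8319′; 78 + 45.8319/60 = 78.763865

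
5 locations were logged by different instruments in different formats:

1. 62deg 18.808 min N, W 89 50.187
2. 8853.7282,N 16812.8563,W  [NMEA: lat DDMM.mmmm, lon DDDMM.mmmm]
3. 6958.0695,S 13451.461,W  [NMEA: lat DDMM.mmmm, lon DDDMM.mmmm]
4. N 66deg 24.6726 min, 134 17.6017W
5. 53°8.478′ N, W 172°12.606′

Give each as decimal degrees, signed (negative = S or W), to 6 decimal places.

Point 1:
  φ: 62 + 18.808/60 = 62.3134667
  N → positive
  λ: 89 + 50.187/60 = 89.8364500
  W → negative
Point 2:
  Lat: split at 2 digits → 88° and 53.7282′; 88 + 53.7282/60 = 88.8954700
  N → positive
  λ: degrees = first 3 digits = 168, minutes = 12.8563; 168 + 12.8563/60 = 168.2142717
  W ⇒ negate
Point 3:
  Latitude: split at 2 digits → 69° and 58.0695′; 69 + 58.0695/60 = 69.9678250
  S → negative
  Longitude: split at 3 digits → 134° and 51.461′; 134 + 51.461/60 = 134.8576833
  W → negative
Point 4:
  Latitude: 66 + 24.6726/60 = 66.4112100
  N ⇒ keep positive
  Lon: 134 + 17.6017/60 = 134.2933617
  W → negative
Point 5:
  φ: 8.478′ = 0.141300°; total 53.1413000
  N → positive
  λ: 12.606′ = 0.210100°; total 172.2101000
  W ⇒ negate

1. 62.313467, -89.836450
2. 88.895470, -168.214272
3. -69.967825, -134.857683
4. 66.411210, -134.293362
5. 53.141300, -172.210100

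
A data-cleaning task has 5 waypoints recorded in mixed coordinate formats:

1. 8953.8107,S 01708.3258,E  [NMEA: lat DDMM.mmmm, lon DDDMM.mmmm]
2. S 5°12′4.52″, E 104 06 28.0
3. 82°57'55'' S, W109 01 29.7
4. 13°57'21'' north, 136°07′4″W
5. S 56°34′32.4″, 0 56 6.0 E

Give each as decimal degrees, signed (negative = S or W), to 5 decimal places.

1. -89.89685, 17.13876
2. -5.20126, 104.10778
3. -82.96528, -109.02492
4. 13.95583, -136.11778
5. -56.57567, 0.93500

Point 1:
  φ: degrees = first 2 digits = 89, minutes = 53.8107; 89 + 53.8107/60 = 89.896845
  S → negative
  Lon: split at 3 digits → 017° and 8.3258′; 17 + 8.3258/60 = 17.138763
  E ⇒ keep positive
Point 2:
  Latitude: 5° + 12/60 + 4.52/3600 = 5 + 0.200000 + 0.001256 = 5.201256
  hemisphere S, so the sign is −
  λ: 104 + 6/60 + 28/3600 = 104.107778
  E ⇒ keep positive
Point 3:
  φ: 82 + 57/60 + 55/3600 = 82.965278
  S ⇒ negate
  λ: 109° + 1/60 + 29.7/3600 = 109 + 0.016667 + 0.008250 = 109.024917
  W ⇒ negate
Point 4:
  Lat: 57′ + 21″ = 57.35000′; 13 + 57.35000/60 = 13.955833
  N ⇒ keep positive
  Longitude: 7′ + 4″ = 7.06667′; 136 + 7.06667/60 = 136.117778
  hemisphere W, so the sign is −
Point 5:
  φ: 34′ + 32.4″ = 34.54000′; 56 + 34.54000/60 = 56.575667
  S ⇒ negate
  Longitude: 0° + 56/60 + 6/3600 = 0 + 0.933333 + 0.001667 = 0.935000
  E ⇒ keep positive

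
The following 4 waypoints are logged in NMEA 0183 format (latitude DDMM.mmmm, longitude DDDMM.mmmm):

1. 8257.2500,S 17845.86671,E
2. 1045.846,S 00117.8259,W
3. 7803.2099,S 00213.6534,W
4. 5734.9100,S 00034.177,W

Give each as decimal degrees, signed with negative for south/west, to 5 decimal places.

Point 1:
  Lat: split at 2 digits → 82° and 57.25′; 82 + 57.25/60 = 82.954167
  hemisphere S, so the sign is −
  λ: split at 3 digits → 178° and 45.86671′; 178 + 45.86671/60 = 178.764445
  E ⇒ keep positive
Point 2:
  φ: degrees = first 2 digits = 10, minutes = 45.846; 10 + 45.846/60 = 10.764100
  hemisphere S, so the sign is −
  Longitude: split at 3 digits → 001° and 17.8259′; 1 + 17.8259/60 = 1.297098
  W ⇒ negate
Point 3:
  Lat: degrees = first 2 digits = 78, minutes = 3.2099; 78 + 3.2099/60 = 78.053498
  S → negative
  λ: split at 3 digits → 002° and 13.6534′; 2 + 13.6534/60 = 2.227557
  W → negative
Point 4:
  Latitude: degrees = first 2 digits = 57, minutes = 34.91; 57 + 34.91/60 = 57.581833
  S → negative
  λ: degrees = first 3 digits = 0, minutes = 34.177; 0 + 34.177/60 = 0.569617
  W ⇒ negate

1. -82.95417, 178.76445
2. -10.76410, -1.29710
3. -78.05350, -2.22756
4. -57.58183, -0.56962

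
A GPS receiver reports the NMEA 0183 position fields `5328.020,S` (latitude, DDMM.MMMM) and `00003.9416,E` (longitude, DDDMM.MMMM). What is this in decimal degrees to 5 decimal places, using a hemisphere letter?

53.46700° S, 0.06569° E

φ: split at 2 digits → 53° and 28.02′; 53 + 28.02/60 = 53.467000
Lon: degrees = first 3 digits = 0, minutes = 3.9416; 0 + 3.9416/60 = 0.065693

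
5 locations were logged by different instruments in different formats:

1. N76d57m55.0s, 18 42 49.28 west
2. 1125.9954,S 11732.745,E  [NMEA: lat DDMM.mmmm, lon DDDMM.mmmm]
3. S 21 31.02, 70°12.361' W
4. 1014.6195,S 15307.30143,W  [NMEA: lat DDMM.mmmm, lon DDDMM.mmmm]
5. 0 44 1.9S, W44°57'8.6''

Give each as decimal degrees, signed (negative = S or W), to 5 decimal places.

Point 1:
  Latitude: 57′ + 55″ = 57.91667′; 76 + 57.91667/60 = 76.965278
  N → positive
  λ: 42′ + 49.28″ = 42.82133′; 18 + 42.82133/60 = 18.713689
  hemisphere W, so the sign is −
Point 2:
  Latitude: split at 2 digits → 11° and 25.9954′; 11 + 25.9954/60 = 11.433257
  S → negative
  λ: degrees = first 3 digits = 117, minutes = 32.745; 117 + 32.745/60 = 117.545750
  E → positive
Point 3:
  Latitude: 21 + 31.02/60 = 21.517000
  S → negative
  λ: 70 + 12.361/60 = 70.206017
  W ⇒ negate
Point 4:
  Latitude: degrees = first 2 digits = 10, minutes = 14.6195; 10 + 14.6195/60 = 10.243658
  S ⇒ negate
  Longitude: degrees = first 3 digits = 153, minutes = 7.30143; 153 + 7.30143/60 = 153.121691
  W → negative
Point 5:
  Latitude: 44′ + 1.9″ = 44.03167′; 0 + 44.03167/60 = 0.733861
  S → negative
  λ: 57′ + 8.6″ = 57.14333′; 44 + 57.14333/60 = 44.952389
  W ⇒ negate

1. 76.96528, -18.71369
2. -11.43326, 117.54575
3. -21.51700, -70.20602
4. -10.24366, -153.12169
5. -0.73386, -44.95239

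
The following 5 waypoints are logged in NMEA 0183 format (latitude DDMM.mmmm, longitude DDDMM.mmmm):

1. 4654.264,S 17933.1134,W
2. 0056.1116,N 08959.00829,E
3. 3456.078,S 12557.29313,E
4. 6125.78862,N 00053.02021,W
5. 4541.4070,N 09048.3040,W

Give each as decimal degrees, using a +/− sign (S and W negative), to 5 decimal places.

1. -46.90440, -179.55189
2. 0.93519, 89.98347
3. -34.93463, 125.95489
4. 61.42981, -0.88367
5. 45.69012, -90.80507

Point 1:
  Lat: split at 2 digits → 46° and 54.264′; 46 + 54.264/60 = 46.904400
  S ⇒ negate
  Lon: split at 3 digits → 179° and 33.1134′; 179 + 33.1134/60 = 179.551890
  W → negative
Point 2:
  Lat: degrees = first 2 digits = 0, minutes = 56.1116; 0 + 56.1116/60 = 0.935193
  N → positive
  Lon: degrees = first 3 digits = 89, minutes = 59.00829; 89 + 59.00829/60 = 89.983472
  E → positive
Point 3:
  φ: degrees = first 2 digits = 34, minutes = 56.078; 34 + 56.078/60 = 34.934633
  S → negative
  Longitude: split at 3 digits → 125° and 57.29313′; 125 + 57.29313/60 = 125.954886
  E → positive
Point 4:
  φ: split at 2 digits → 61° and 25.78862′; 61 + 25.78862/60 = 61.429810
  N → positive
  λ: split at 3 digits → 000° and 53.02021′; 0 + 53.02021/60 = 0.883670
  W → negative
Point 5:
  φ: split at 2 digits → 45° and 41.407′; 45 + 41.407/60 = 45.690117
  N → positive
  Longitude: split at 3 digits → 090° and 48.304′; 90 + 48.304/60 = 90.805067
  W → negative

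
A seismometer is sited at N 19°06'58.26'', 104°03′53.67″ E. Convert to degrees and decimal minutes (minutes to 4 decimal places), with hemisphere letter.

19° 6.9710′ N, 104° 3.8945′ E

φ: seconds/60 = 0.97100; minutes = 6 + 0.97100 = 6.971000
λ: 3 + 53.67/60 = 3.894500′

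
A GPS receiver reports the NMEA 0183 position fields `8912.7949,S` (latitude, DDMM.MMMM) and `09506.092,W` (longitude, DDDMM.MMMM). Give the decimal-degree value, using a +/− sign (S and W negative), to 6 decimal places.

-89.213248, -95.101533

φ: degrees = first 2 digits = 89, minutes = 12.7949; 89 + 12.7949/60 = 89.2132483
hemisphere S, so the sign is −
Lon: split at 3 digits → 095° and 6.092′; 95 + 6.092/60 = 95.1015333
W ⇒ negate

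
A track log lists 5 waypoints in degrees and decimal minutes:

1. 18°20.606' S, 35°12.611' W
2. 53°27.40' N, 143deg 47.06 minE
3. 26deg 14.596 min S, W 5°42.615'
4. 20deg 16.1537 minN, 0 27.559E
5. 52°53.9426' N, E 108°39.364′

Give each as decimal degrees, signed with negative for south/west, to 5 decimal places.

1. -18.34343, -35.21018
2. 53.45667, 143.78433
3. -26.24327, -5.71025
4. 20.26923, 0.45932
5. 52.89904, 108.65607

Point 1:
  Lat: 20.606′ = 0.343433°; total 18.343433
  hemisphere S, so the sign is −
  Longitude: 35 + 12.611/60 = 35.210183
  W → negative
Point 2:
  Latitude: 27.4′ = 0.456667°; total 53.456667
  N ⇒ keep positive
  Longitude: 47.06′ = 0.784333°; total 143.784333
  E → positive
Point 3:
  φ: 14.596′ = 0.243267°; total 26.243267
  hemisphere S, so the sign is −
  λ: 5 + 42.615/60 = 5.710250
  W → negative
Point 4:
  Latitude: 20 + 16.1537/60 = 20.269228
  N → positive
  Lon: 27.559′ = 0.459317°; total 0.459317
  E → positive
Point 5:
  φ: 52 + 53.9426/60 = 52.899043
  N → positive
  Lon: 39.364′ = 0.656067°; total 108.656067
  E → positive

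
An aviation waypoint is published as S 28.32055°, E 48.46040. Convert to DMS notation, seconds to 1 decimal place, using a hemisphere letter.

φ: 0.320550 × 60 = 19.23300′ → 19′, remainder × 60 = 13.980″
Longitude: 0.460400 × 60 = 27.62400′ → 27′, remainder × 60 = 37.440″

28°19′14.0″ S, 48°27′37.4″ E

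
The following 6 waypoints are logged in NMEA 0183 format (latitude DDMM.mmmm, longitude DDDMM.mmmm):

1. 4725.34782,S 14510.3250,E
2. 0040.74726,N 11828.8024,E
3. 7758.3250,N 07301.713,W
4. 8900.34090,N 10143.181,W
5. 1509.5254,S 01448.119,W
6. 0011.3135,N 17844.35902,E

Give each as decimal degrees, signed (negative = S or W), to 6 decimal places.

Point 1:
  Latitude: degrees = first 2 digits = 47, minutes = 25.34782; 47 + 25.34782/60 = 47.4224637
  hemisphere S, so the sign is −
  λ: split at 3 digits → 145° and 10.325′; 145 + 10.325/60 = 145.1720833
  E ⇒ keep positive
Point 2:
  φ: split at 2 digits → 00° and 40.74726′; 0 + 40.74726/60 = 0.6791210
  N → positive
  λ: degrees = first 3 digits = 118, minutes = 28.8024; 118 + 28.8024/60 = 118.4800400
  E → positive
Point 3:
  Lat: degrees = first 2 digits = 77, minutes = 58.325; 77 + 58.325/60 = 77.9720833
  N → positive
  Lon: split at 3 digits → 073° and 1.713′; 73 + 1.713/60 = 73.0285500
  W ⇒ negate
Point 4:
  Latitude: split at 2 digits → 89° and 0.3409′; 89 + 0.3409/60 = 89.0056817
  N ⇒ keep positive
  Lon: split at 3 digits → 101° and 43.181′; 101 + 43.181/60 = 101.7196833
  W → negative
Point 5:
  Lat: degrees = first 2 digits = 15, minutes = 9.5254; 15 + 9.5254/60 = 15.1587567
  S → negative
  Lon: degrees = first 3 digits = 14, minutes = 48.119; 14 + 48.119/60 = 14.8019833
  W → negative
Point 6:
  Latitude: degrees = first 2 digits = 0, minutes = 11.3135; 0 + 11.3135/60 = 0.1885583
  N → positive
  Lon: degrees = first 3 digits = 178, minutes = 44.35902; 178 + 44.35902/60 = 178.7393170
  E ⇒ keep positive

1. -47.422464, 145.172083
2. 0.679121, 118.480040
3. 77.972083, -73.028550
4. 89.005682, -101.719683
5. -15.158757, -14.801983
6. 0.188558, 178.739317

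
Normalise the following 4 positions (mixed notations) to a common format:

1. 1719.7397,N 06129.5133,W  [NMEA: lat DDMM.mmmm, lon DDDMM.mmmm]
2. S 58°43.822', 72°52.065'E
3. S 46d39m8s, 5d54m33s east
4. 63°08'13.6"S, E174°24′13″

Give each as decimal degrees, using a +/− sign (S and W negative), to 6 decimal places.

1. 17.328995, -61.491888
2. -58.730367, 72.867750
3. -46.652222, 5.909167
4. -63.137111, 174.403611

Point 1:
  Lat: split at 2 digits → 17° and 19.7397′; 17 + 19.7397/60 = 17.3289950
  N ⇒ keep positive
  Lon: split at 3 digits → 061° and 29.5133′; 61 + 29.5133/60 = 61.4918883
  hemisphere W, so the sign is −
Point 2:
  Latitude: 58 + 43.822/60 = 58.7303667
  S ⇒ negate
  Lon: 72 + 52.065/60 = 72.8677500
  E ⇒ keep positive
Point 3:
  φ: 46° + 39/60 + 8/3600 = 46 + 0.650000 + 0.002222 = 46.6522222
  hemisphere S, so the sign is −
  Longitude: 5 + 54/60 + 33/3600 = 5.9091667
  E ⇒ keep positive
Point 4:
  Lat: 8′ + 13.6″ = 8.22667′; 63 + 8.22667/60 = 63.1371111
  S → negative
  λ: 174 + 24/60 + 13/3600 = 174.4036111
  E ⇒ keep positive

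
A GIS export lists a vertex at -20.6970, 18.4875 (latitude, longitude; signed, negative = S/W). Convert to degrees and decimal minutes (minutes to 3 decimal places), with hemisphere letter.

Latitude is negative → S; |value| = 20.697000
φ: minutes = (20.697000 − 20) × 60 = 41.82000
Longitude: minutes = (18.487500 − 18) × 60 = 29.25000

20° 41.820′ S, 18° 29.250′ E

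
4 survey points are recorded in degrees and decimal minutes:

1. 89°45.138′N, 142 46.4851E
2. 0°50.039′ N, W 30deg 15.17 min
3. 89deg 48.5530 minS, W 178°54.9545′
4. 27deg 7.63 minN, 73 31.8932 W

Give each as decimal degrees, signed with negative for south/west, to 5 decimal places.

Point 1:
  Lat: 45.138′ = 0.752300°; total 89.752300
  N ⇒ keep positive
  λ: 142 + 46.4851/60 = 142.774752
  E ⇒ keep positive
Point 2:
  Lat: 50.039′ = 0.833983°; total 0.833983
  N → positive
  λ: 30 + 15.17/60 = 30.252833
  W ⇒ negate
Point 3:
  φ: 89 + 48.553/60 = 89.809217
  S → negative
  Lon: 54.9545′ = 0.915908°; total 178.915908
  W ⇒ negate
Point 4:
  Latitude: 7.63′ = 0.127167°; total 27.127167
  N ⇒ keep positive
  Longitude: 73 + 31.8932/60 = 73.531553
  W → negative

1. 89.75230, 142.77475
2. 0.83398, -30.25283
3. -89.80922, -178.91591
4. 27.12717, -73.53155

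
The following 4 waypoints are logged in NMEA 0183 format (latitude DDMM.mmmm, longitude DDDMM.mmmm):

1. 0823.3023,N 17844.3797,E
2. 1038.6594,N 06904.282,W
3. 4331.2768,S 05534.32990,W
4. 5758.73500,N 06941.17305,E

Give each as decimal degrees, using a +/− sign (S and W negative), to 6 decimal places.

1. 8.388372, 178.739662
2. 10.644323, -69.071367
3. -43.521280, -55.572165
4. 57.978917, 69.686218

Point 1:
  φ: split at 2 digits → 08° and 23.3023′; 8 + 23.3023/60 = 8.3883717
  N ⇒ keep positive
  Lon: split at 3 digits → 178° and 44.3797′; 178 + 44.3797/60 = 178.7396617
  E ⇒ keep positive
Point 2:
  φ: degrees = first 2 digits = 10, minutes = 38.6594; 10 + 38.6594/60 = 10.6443233
  N → positive
  λ: split at 3 digits → 069° and 4.282′; 69 + 4.282/60 = 69.0713667
  hemisphere W, so the sign is −
Point 3:
  Latitude: degrees = first 2 digits = 43, minutes = 31.2768; 43 + 31.2768/60 = 43.5212800
  S → negative
  Lon: degrees = first 3 digits = 55, minutes = 34.3299; 55 + 34.3299/60 = 55.5721650
  hemisphere W, so the sign is −
Point 4:
  φ: degrees = first 2 digits = 57, minutes = 58.735; 57 + 58.735/60 = 57.9789167
  N → positive
  Longitude: split at 3 digits → 069° and 41.17305′; 69 + 41.17305/60 = 69.6862175
  E → positive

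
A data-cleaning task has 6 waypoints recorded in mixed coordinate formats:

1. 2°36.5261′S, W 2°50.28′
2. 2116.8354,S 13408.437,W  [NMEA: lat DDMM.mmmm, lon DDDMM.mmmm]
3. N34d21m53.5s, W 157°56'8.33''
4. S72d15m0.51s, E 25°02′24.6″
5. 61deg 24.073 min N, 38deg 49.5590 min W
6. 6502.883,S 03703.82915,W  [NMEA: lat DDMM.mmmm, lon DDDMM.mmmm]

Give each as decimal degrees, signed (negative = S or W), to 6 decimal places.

1. -2.608768, -2.838000
2. -21.280590, -134.140617
3. 34.364861, -157.935647
4. -72.250142, 25.040167
5. 61.401217, -38.825983
6. -65.048050, -37.063819

Point 1:
  Latitude: 36.5261′ = 0.608768°; total 2.6087683
  S → negative
  Lon: 50.28′ = 0.838000°; total 2.8380000
  hemisphere W, so the sign is −
Point 2:
  Latitude: degrees = first 2 digits = 21, minutes = 16.8354; 21 + 16.8354/60 = 21.2805900
  hemisphere S, so the sign is −
  λ: degrees = first 3 digits = 134, minutes = 8.437; 134 + 8.437/60 = 134.1406167
  W → negative
Point 3:
  Latitude: 34° + 21/60 + 53.5/3600 = 34 + 0.350000 + 0.014861 = 34.3648611
  N → positive
  λ: 56′ + 8.33″ = 56.13883′; 157 + 56.13883/60 = 157.9356472
  W ⇒ negate
Point 4:
  Latitude: 72 + 15/60 + 0.51/3600 = 72.2501417
  hemisphere S, so the sign is −
  Lon: 2′ + 24.6″ = 2.41000′; 25 + 2.41000/60 = 25.0401667
  E → positive
Point 5:
  Latitude: 24.073′ = 0.401217°; total 61.4012167
  N ⇒ keep positive
  Longitude: 49.559′ = 0.825983°; total 38.8259833
  hemisphere W, so the sign is −
Point 6:
  Lat: split at 2 digits → 65° and 2.883′; 65 + 2.883/60 = 65.0480500
  S → negative
  Longitude: degrees = first 3 digits = 37, minutes = 3.82915; 37 + 3.82915/60 = 37.0638192
  W ⇒ negate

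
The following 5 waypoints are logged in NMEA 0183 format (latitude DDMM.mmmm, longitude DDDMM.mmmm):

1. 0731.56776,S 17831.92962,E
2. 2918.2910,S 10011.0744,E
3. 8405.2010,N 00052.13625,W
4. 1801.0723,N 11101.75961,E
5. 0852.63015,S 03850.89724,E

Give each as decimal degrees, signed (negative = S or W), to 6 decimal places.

1. -7.526129, 178.532160
2. -29.304850, 100.184573
3. 84.086683, -0.868938
4. 18.017872, 111.029327
5. -8.877169, 38.848287

Point 1:
  Latitude: split at 2 digits → 07° and 31.56776′; 7 + 31.56776/60 = 7.5261293
  hemisphere S, so the sign is −
  λ: split at 3 digits → 178° and 31.92962′; 178 + 31.92962/60 = 178.5321603
  E → positive
Point 2:
  φ: split at 2 digits → 29° and 18.291′; 29 + 18.291/60 = 29.3048500
  hemisphere S, so the sign is −
  Lon: split at 3 digits → 100° and 11.0744′; 100 + 11.0744/60 = 100.1845733
  E → positive
Point 3:
  Lat: split at 2 digits → 84° and 5.201′; 84 + 5.201/60 = 84.0866833
  N → positive
  Longitude: split at 3 digits → 000° and 52.13625′; 0 + 52.13625/60 = 0.8689375
  W → negative
Point 4:
  Latitude: split at 2 digits → 18° and 1.0723′; 18 + 1.0723/60 = 18.0178717
  N ⇒ keep positive
  λ: split at 3 digits → 111° and 1.75961′; 111 + 1.75961/60 = 111.0293268
  E ⇒ keep positive
Point 5:
  Latitude: degrees = first 2 digits = 8, minutes = 52.63015; 8 + 52.63015/60 = 8.8771692
  hemisphere S, so the sign is −
  Longitude: degrees = first 3 digits = 38, minutes = 50.89724; 38 + 50.89724/60 = 38.8482873
  E ⇒ keep positive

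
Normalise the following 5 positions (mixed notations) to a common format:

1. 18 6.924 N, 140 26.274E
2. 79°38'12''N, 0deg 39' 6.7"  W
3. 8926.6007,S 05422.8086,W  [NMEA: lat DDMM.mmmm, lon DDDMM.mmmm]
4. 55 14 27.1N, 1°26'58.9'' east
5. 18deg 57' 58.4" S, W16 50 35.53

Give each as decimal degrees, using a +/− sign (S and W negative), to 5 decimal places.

Point 1:
  φ: 6.924′ = 0.115400°; total 18.115400
  N → positive
  λ: 140 + 26.274/60 = 140.437900
  E → positive
Point 2:
  Lat: 38′ + 12″ = 38.20000′; 79 + 38.20000/60 = 79.636667
  N ⇒ keep positive
  Longitude: 0 + 39/60 + 6.7/3600 = 0.651861
  hemisphere W, so the sign is −
Point 3:
  φ: split at 2 digits → 89° and 26.6007′; 89 + 26.6007/60 = 89.443345
  hemisphere S, so the sign is −
  Lon: split at 3 digits → 054° and 22.8086′; 54 + 22.8086/60 = 54.380143
  W ⇒ negate
Point 4:
  Lat: 14′ + 27.1″ = 14.45167′; 55 + 14.45167/60 = 55.240861
  N → positive
  λ: 1 + 26/60 + 58.9/3600 = 1.449694
  E → positive
Point 5:
  Lat: 18 + 57/60 + 58.4/3600 = 18.966222
  S → negative
  λ: 16 + 50/60 + 35.53/3600 = 16.843203
  hemisphere W, so the sign is −

1. 18.11540, 140.43790
2. 79.63667, -0.65186
3. -89.44335, -54.38014
4. 55.24086, 1.44969
5. -18.96622, -16.84320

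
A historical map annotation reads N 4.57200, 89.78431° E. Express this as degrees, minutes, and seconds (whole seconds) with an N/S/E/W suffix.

4°34′19″ N, 89°47′4″ E

φ: whole degrees 4; 34.32000′ → 34′ and 19.20″
Longitude: 0.784310 × 60 = 47.05860′ → 47′, remainder × 60 = 3.52″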